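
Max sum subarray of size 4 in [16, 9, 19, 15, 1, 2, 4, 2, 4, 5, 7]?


[0:4]: 59
[1:5]: 44
[2:6]: 37
[3:7]: 22
[4:8]: 9
[5:9]: 12
[6:10]: 15
[7:11]: 18

Max: 59 at [0:4]


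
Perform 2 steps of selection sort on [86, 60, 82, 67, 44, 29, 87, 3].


Initial: [86, 60, 82, 67, 44, 29, 87, 3]
Step 1: min=3 at 7
  Swap: [3, 60, 82, 67, 44, 29, 87, 86]
Step 2: min=29 at 5
  Swap: [3, 29, 82, 67, 44, 60, 87, 86]

After 2 steps: [3, 29, 82, 67, 44, 60, 87, 86]


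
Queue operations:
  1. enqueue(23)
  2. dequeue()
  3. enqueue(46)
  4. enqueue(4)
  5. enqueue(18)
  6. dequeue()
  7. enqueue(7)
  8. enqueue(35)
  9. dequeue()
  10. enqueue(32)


enqueue(23) -> [23]
dequeue()->23, []
enqueue(46) -> [46]
enqueue(4) -> [46, 4]
enqueue(18) -> [46, 4, 18]
dequeue()->46, [4, 18]
enqueue(7) -> [4, 18, 7]
enqueue(35) -> [4, 18, 7, 35]
dequeue()->4, [18, 7, 35]
enqueue(32) -> [18, 7, 35, 32]

Final queue: [18, 7, 35, 32]


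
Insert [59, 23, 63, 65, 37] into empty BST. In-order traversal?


Insert 59: root
Insert 23: L from 59
Insert 63: R from 59
Insert 65: R from 59 -> R from 63
Insert 37: L from 59 -> R from 23

In-order: [23, 37, 59, 63, 65]


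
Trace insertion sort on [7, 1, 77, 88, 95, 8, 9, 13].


Initial: [7, 1, 77, 88, 95, 8, 9, 13]
Insert 1: [1, 7, 77, 88, 95, 8, 9, 13]
Insert 77: [1, 7, 77, 88, 95, 8, 9, 13]
Insert 88: [1, 7, 77, 88, 95, 8, 9, 13]
Insert 95: [1, 7, 77, 88, 95, 8, 9, 13]
Insert 8: [1, 7, 8, 77, 88, 95, 9, 13]
Insert 9: [1, 7, 8, 9, 77, 88, 95, 13]
Insert 13: [1, 7, 8, 9, 13, 77, 88, 95]

Sorted: [1, 7, 8, 9, 13, 77, 88, 95]


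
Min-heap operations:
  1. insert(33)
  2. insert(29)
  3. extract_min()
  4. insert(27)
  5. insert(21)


insert(33) -> [33]
insert(29) -> [29, 33]
extract_min()->29, [33]
insert(27) -> [27, 33]
insert(21) -> [21, 33, 27]

Final heap: [21, 33, 27]


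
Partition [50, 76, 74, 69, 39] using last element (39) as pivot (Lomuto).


Pivot: 39
Place pivot at 0: [39, 76, 74, 69, 50]

Partitioned: [39, 76, 74, 69, 50]


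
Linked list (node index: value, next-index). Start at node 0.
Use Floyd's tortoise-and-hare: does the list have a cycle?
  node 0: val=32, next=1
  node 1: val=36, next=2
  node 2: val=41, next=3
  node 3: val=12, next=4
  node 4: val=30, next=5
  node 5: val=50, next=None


Floyd's tortoise (slow, +1) and hare (fast, +2):
  init: slow=0, fast=0
  step 1: slow=1, fast=2
  step 2: slow=2, fast=4
  step 3: fast 4->5->None, no cycle

Cycle: no


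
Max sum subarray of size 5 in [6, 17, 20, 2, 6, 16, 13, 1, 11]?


[0:5]: 51
[1:6]: 61
[2:7]: 57
[3:8]: 38
[4:9]: 47

Max: 61 at [1:6]


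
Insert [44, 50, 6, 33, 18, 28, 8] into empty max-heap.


Insert 44: [44]
Insert 50: [50, 44]
Insert 6: [50, 44, 6]
Insert 33: [50, 44, 6, 33]
Insert 18: [50, 44, 6, 33, 18]
Insert 28: [50, 44, 28, 33, 18, 6]
Insert 8: [50, 44, 28, 33, 18, 6, 8]

Final heap: [50, 44, 28, 33, 18, 6, 8]


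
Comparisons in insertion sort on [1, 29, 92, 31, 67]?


Algorithm: insertion sort
Input: [1, 29, 92, 31, 67]
Sorted: [1, 29, 31, 67, 92]

6


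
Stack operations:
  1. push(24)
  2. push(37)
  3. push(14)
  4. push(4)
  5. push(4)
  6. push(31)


push(24) -> [24]
push(37) -> [24, 37]
push(14) -> [24, 37, 14]
push(4) -> [24, 37, 14, 4]
push(4) -> [24, 37, 14, 4, 4]
push(31) -> [24, 37, 14, 4, 4, 31]

Final stack: [24, 37, 14, 4, 4, 31]


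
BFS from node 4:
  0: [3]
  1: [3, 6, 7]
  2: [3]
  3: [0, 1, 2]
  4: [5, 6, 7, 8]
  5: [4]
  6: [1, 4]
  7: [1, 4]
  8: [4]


Visit 4, enqueue [5, 6, 7, 8]
Visit 5, enqueue []
Visit 6, enqueue [1]
Visit 7, enqueue []
Visit 8, enqueue []
Visit 1, enqueue [3]
Visit 3, enqueue [0, 2]
Visit 0, enqueue []
Visit 2, enqueue []

BFS order: [4, 5, 6, 7, 8, 1, 3, 0, 2]


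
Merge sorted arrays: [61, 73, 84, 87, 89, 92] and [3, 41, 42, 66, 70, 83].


Take 3 from B
Take 41 from B
Take 42 from B
Take 61 from A
Take 66 from B
Take 70 from B
Take 73 from A
Take 83 from B

Merged: [3, 41, 42, 61, 66, 70, 73, 83, 84, 87, 89, 92]


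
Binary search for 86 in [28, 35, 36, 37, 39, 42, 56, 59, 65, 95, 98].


Step 1: lo=0, hi=10, mid=5, val=42
Step 2: lo=6, hi=10, mid=8, val=65
Step 3: lo=9, hi=10, mid=9, val=95

Not found


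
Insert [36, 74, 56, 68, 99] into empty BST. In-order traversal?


Insert 36: root
Insert 74: R from 36
Insert 56: R from 36 -> L from 74
Insert 68: R from 36 -> L from 74 -> R from 56
Insert 99: R from 36 -> R from 74

In-order: [36, 56, 68, 74, 99]


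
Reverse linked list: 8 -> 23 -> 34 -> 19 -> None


Step 1: curr=8, set curr.next=prev(None) | reversed so far: 8
Step 2: curr=23, set curr.next=prev(8) | reversed so far: 23 -> 8
Step 3: curr=34, set curr.next=prev(23) | reversed so far: 34 -> 23 -> 8
Step 4: curr=19, set curr.next=prev(34) | reversed so far: 19 -> 34 -> 23 -> 8

19 -> 34 -> 23 -> 8 -> None


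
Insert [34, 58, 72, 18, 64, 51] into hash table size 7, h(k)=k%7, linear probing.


Insert 34: h=6 -> slot 6
Insert 58: h=2 -> slot 2
Insert 72: h=2, 1 probes -> slot 3
Insert 18: h=4 -> slot 4
Insert 64: h=1 -> slot 1
Insert 51: h=2, 3 probes -> slot 5

Table: [None, 64, 58, 72, 18, 51, 34]


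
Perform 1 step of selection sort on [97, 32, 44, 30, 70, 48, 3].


Initial: [97, 32, 44, 30, 70, 48, 3]
Step 1: min=3 at 6
  Swap: [3, 32, 44, 30, 70, 48, 97]

After 1 step: [3, 32, 44, 30, 70, 48, 97]


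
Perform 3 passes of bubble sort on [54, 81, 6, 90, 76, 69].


Initial: [54, 81, 6, 90, 76, 69]
Pass 1: [54, 6, 81, 76, 69, 90] (3 swaps)
Pass 2: [6, 54, 76, 69, 81, 90] (3 swaps)
Pass 3: [6, 54, 69, 76, 81, 90] (1 swaps)

After 3 passes: [6, 54, 69, 76, 81, 90]


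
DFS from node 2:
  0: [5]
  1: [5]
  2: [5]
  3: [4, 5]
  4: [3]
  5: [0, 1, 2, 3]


Visit 2, push [5]
Visit 5, push [3, 1, 0]
Visit 0, push []
Visit 1, push []
Visit 3, push [4]
Visit 4, push []

DFS order: [2, 5, 0, 1, 3, 4]


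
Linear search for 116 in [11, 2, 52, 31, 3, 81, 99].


i=0: 11!=116
i=1: 2!=116
i=2: 52!=116
i=3: 31!=116
i=4: 3!=116
i=5: 81!=116
i=6: 99!=116

Not found, 7 comps


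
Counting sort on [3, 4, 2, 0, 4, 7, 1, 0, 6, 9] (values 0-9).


Input: [3, 4, 2, 0, 4, 7, 1, 0, 6, 9]
Counts: [2, 1, 1, 1, 2, 0, 1, 1, 0, 1]

Sorted: [0, 0, 1, 2, 3, 4, 4, 6, 7, 9]


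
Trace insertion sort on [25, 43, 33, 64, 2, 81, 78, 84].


Initial: [25, 43, 33, 64, 2, 81, 78, 84]
Insert 43: [25, 43, 33, 64, 2, 81, 78, 84]
Insert 33: [25, 33, 43, 64, 2, 81, 78, 84]
Insert 64: [25, 33, 43, 64, 2, 81, 78, 84]
Insert 2: [2, 25, 33, 43, 64, 81, 78, 84]
Insert 81: [2, 25, 33, 43, 64, 81, 78, 84]
Insert 78: [2, 25, 33, 43, 64, 78, 81, 84]
Insert 84: [2, 25, 33, 43, 64, 78, 81, 84]

Sorted: [2, 25, 33, 43, 64, 78, 81, 84]


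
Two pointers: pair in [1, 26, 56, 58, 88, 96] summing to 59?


lo=0(1)+hi=5(96)=97
lo=0(1)+hi=4(88)=89
lo=0(1)+hi=3(58)=59

Yes: 1+58=59


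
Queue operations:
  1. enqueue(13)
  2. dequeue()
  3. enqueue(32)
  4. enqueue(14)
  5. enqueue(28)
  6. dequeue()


enqueue(13) -> [13]
dequeue()->13, []
enqueue(32) -> [32]
enqueue(14) -> [32, 14]
enqueue(28) -> [32, 14, 28]
dequeue()->32, [14, 28]

Final queue: [14, 28]


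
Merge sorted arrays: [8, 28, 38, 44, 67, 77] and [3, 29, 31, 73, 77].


Take 3 from B
Take 8 from A
Take 28 from A
Take 29 from B
Take 31 from B
Take 38 from A
Take 44 from A
Take 67 from A
Take 73 from B
Take 77 from A

Merged: [3, 8, 28, 29, 31, 38, 44, 67, 73, 77, 77]


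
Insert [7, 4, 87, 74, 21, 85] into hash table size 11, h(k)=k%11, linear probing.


Insert 7: h=7 -> slot 7
Insert 4: h=4 -> slot 4
Insert 87: h=10 -> slot 10
Insert 74: h=8 -> slot 8
Insert 21: h=10, 1 probes -> slot 0
Insert 85: h=8, 1 probes -> slot 9

Table: [21, None, None, None, 4, None, None, 7, 74, 85, 87]


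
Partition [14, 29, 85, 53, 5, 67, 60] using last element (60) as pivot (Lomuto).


Pivot: 60
  14 <= 60: advance i (no swap)
  29 <= 60: advance i (no swap)
  53 <= 60: swap -> [14, 29, 53, 85, 5, 67, 60]
  5 <= 60: swap -> [14, 29, 53, 5, 85, 67, 60]
Place pivot at 4: [14, 29, 53, 5, 60, 67, 85]

Partitioned: [14, 29, 53, 5, 60, 67, 85]


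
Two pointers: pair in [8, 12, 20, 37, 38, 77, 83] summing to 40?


lo=0(8)+hi=6(83)=91
lo=0(8)+hi=5(77)=85
lo=0(8)+hi=4(38)=46
lo=0(8)+hi=3(37)=45
lo=0(8)+hi=2(20)=28
lo=1(12)+hi=2(20)=32

No pair found


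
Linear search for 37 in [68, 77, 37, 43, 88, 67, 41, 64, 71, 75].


i=0: 68!=37
i=1: 77!=37
i=2: 37==37 found!

Found at 2, 3 comps


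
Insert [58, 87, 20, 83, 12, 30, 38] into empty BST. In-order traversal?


Insert 58: root
Insert 87: R from 58
Insert 20: L from 58
Insert 83: R from 58 -> L from 87
Insert 12: L from 58 -> L from 20
Insert 30: L from 58 -> R from 20
Insert 38: L from 58 -> R from 20 -> R from 30

In-order: [12, 20, 30, 38, 58, 83, 87]


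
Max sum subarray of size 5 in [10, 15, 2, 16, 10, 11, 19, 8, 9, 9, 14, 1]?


[0:5]: 53
[1:6]: 54
[2:7]: 58
[3:8]: 64
[4:9]: 57
[5:10]: 56
[6:11]: 59
[7:12]: 41

Max: 64 at [3:8]


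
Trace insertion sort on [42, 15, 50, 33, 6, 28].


Initial: [42, 15, 50, 33, 6, 28]
Insert 15: [15, 42, 50, 33, 6, 28]
Insert 50: [15, 42, 50, 33, 6, 28]
Insert 33: [15, 33, 42, 50, 6, 28]
Insert 6: [6, 15, 33, 42, 50, 28]
Insert 28: [6, 15, 28, 33, 42, 50]

Sorted: [6, 15, 28, 33, 42, 50]


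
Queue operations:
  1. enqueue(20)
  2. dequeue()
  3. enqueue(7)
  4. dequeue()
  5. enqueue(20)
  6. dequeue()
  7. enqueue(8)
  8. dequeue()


enqueue(20) -> [20]
dequeue()->20, []
enqueue(7) -> [7]
dequeue()->7, []
enqueue(20) -> [20]
dequeue()->20, []
enqueue(8) -> [8]
dequeue()->8, []

Final queue: []


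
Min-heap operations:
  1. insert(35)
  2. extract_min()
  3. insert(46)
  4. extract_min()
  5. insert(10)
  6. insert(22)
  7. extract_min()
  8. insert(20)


insert(35) -> [35]
extract_min()->35, []
insert(46) -> [46]
extract_min()->46, []
insert(10) -> [10]
insert(22) -> [10, 22]
extract_min()->10, [22]
insert(20) -> [20, 22]

Final heap: [20, 22]


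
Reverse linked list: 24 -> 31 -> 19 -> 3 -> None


Step 1: curr=24, set curr.next=prev(None) | reversed so far: 24
Step 2: curr=31, set curr.next=prev(24) | reversed so far: 31 -> 24
Step 3: curr=19, set curr.next=prev(31) | reversed so far: 19 -> 31 -> 24
Step 4: curr=3, set curr.next=prev(19) | reversed so far: 3 -> 19 -> 31 -> 24

3 -> 19 -> 31 -> 24 -> None


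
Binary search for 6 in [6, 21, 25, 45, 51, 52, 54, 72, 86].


Step 1: lo=0, hi=8, mid=4, val=51
Step 2: lo=0, hi=3, mid=1, val=21
Step 3: lo=0, hi=0, mid=0, val=6

Found at index 0


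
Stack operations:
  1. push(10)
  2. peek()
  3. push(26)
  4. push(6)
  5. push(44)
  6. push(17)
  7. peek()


push(10) -> [10]
peek()->10
push(26) -> [10, 26]
push(6) -> [10, 26, 6]
push(44) -> [10, 26, 6, 44]
push(17) -> [10, 26, 6, 44, 17]
peek()->17

Final stack: [10, 26, 6, 44, 17]


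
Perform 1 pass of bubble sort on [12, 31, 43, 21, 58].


Initial: [12, 31, 43, 21, 58]
Pass 1: [12, 31, 21, 43, 58] (1 swaps)

After 1 pass: [12, 31, 21, 43, 58]


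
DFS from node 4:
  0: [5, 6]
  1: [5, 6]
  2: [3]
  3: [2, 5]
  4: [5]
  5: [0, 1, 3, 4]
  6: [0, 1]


Visit 4, push [5]
Visit 5, push [3, 1, 0]
Visit 0, push [6]
Visit 6, push [1]
Visit 1, push []
Visit 3, push [2]
Visit 2, push []

DFS order: [4, 5, 0, 6, 1, 3, 2]


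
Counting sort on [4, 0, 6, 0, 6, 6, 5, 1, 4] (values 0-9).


Input: [4, 0, 6, 0, 6, 6, 5, 1, 4]
Counts: [2, 1, 0, 0, 2, 1, 3, 0, 0, 0]

Sorted: [0, 0, 1, 4, 4, 5, 6, 6, 6]


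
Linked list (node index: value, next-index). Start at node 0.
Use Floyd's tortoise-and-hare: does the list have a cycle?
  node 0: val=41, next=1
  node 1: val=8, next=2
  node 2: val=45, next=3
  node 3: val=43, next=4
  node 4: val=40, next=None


Floyd's tortoise (slow, +1) and hare (fast, +2):
  init: slow=0, fast=0
  step 1: slow=1, fast=2
  step 2: slow=2, fast=4
  step 3: fast -> None, no cycle

Cycle: no


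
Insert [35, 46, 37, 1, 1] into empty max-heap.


Insert 35: [35]
Insert 46: [46, 35]
Insert 37: [46, 35, 37]
Insert 1: [46, 35, 37, 1]
Insert 1: [46, 35, 37, 1, 1]

Final heap: [46, 35, 37, 1, 1]


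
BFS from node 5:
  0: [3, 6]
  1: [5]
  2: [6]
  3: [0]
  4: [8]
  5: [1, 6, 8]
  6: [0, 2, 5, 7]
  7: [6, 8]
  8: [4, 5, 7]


Visit 5, enqueue [1, 6, 8]
Visit 1, enqueue []
Visit 6, enqueue [0, 2, 7]
Visit 8, enqueue [4]
Visit 0, enqueue [3]
Visit 2, enqueue []
Visit 7, enqueue []
Visit 4, enqueue []
Visit 3, enqueue []

BFS order: [5, 1, 6, 8, 0, 2, 7, 4, 3]


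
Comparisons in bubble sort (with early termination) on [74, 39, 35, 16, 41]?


Algorithm: bubble sort (with early termination)
Input: [74, 39, 35, 16, 41]
Sorted: [16, 35, 39, 41, 74]

10


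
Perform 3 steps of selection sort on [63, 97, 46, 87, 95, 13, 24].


Initial: [63, 97, 46, 87, 95, 13, 24]
Step 1: min=13 at 5
  Swap: [13, 97, 46, 87, 95, 63, 24]
Step 2: min=24 at 6
  Swap: [13, 24, 46, 87, 95, 63, 97]
Step 3: min=46 at 2
  Swap: [13, 24, 46, 87, 95, 63, 97]

After 3 steps: [13, 24, 46, 87, 95, 63, 97]


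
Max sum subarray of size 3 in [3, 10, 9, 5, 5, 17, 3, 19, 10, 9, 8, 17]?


[0:3]: 22
[1:4]: 24
[2:5]: 19
[3:6]: 27
[4:7]: 25
[5:8]: 39
[6:9]: 32
[7:10]: 38
[8:11]: 27
[9:12]: 34

Max: 39 at [5:8]


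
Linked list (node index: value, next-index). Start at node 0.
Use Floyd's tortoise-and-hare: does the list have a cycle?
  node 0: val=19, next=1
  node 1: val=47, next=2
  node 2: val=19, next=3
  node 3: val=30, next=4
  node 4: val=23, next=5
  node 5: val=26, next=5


Floyd's tortoise (slow, +1) and hare (fast, +2):
  init: slow=0, fast=0
  step 1: slow=1, fast=2
  step 2: slow=2, fast=4
  step 3: slow=3, fast=5
  step 4: slow=4, fast=5
  step 5: slow=5, fast=5
  slow == fast at node 5: cycle detected

Cycle: yes


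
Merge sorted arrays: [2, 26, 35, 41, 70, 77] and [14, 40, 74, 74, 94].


Take 2 from A
Take 14 from B
Take 26 from A
Take 35 from A
Take 40 from B
Take 41 from A
Take 70 from A
Take 74 from B
Take 74 from B
Take 77 from A

Merged: [2, 14, 26, 35, 40, 41, 70, 74, 74, 77, 94]


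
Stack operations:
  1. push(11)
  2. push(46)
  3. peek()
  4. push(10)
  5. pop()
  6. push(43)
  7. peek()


push(11) -> [11]
push(46) -> [11, 46]
peek()->46
push(10) -> [11, 46, 10]
pop()->10, [11, 46]
push(43) -> [11, 46, 43]
peek()->43

Final stack: [11, 46, 43]


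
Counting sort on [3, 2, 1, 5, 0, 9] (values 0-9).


Input: [3, 2, 1, 5, 0, 9]
Counts: [1, 1, 1, 1, 0, 1, 0, 0, 0, 1]

Sorted: [0, 1, 2, 3, 5, 9]


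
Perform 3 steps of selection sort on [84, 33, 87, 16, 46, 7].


Initial: [84, 33, 87, 16, 46, 7]
Step 1: min=7 at 5
  Swap: [7, 33, 87, 16, 46, 84]
Step 2: min=16 at 3
  Swap: [7, 16, 87, 33, 46, 84]
Step 3: min=33 at 3
  Swap: [7, 16, 33, 87, 46, 84]

After 3 steps: [7, 16, 33, 87, 46, 84]


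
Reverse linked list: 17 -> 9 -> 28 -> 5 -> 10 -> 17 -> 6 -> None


Step 1: curr=17, set curr.next=prev(None) | reversed so far: 17
Step 2: curr=9, set curr.next=prev(17) | reversed so far: 9 -> 17
Step 3: curr=28, set curr.next=prev(9) | reversed so far: 28 -> 9 -> 17
Step 4: curr=5, set curr.next=prev(28) | reversed so far: 5 -> 28 -> 9 -> 17
Step 5: curr=10, set curr.next=prev(5) | reversed so far: 10 -> 5 -> 28 -> 9 -> 17
Step 6: curr=17, set curr.next=prev(10) | reversed so far: 17 -> 10 -> 5 -> 28 -> 9 -> 17
Step 7: curr=6, set curr.next=prev(17) | reversed so far: 6 -> 17 -> 10 -> 5 -> 28 -> 9 -> 17

6 -> 17 -> 10 -> 5 -> 28 -> 9 -> 17 -> None


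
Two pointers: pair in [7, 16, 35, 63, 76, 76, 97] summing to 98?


lo=0(7)+hi=6(97)=104
lo=0(7)+hi=5(76)=83
lo=1(16)+hi=5(76)=92
lo=2(35)+hi=5(76)=111
lo=2(35)+hi=4(76)=111
lo=2(35)+hi=3(63)=98

Yes: 35+63=98


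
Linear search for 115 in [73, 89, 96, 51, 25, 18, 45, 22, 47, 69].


i=0: 73!=115
i=1: 89!=115
i=2: 96!=115
i=3: 51!=115
i=4: 25!=115
i=5: 18!=115
i=6: 45!=115
i=7: 22!=115
i=8: 47!=115
i=9: 69!=115

Not found, 10 comps


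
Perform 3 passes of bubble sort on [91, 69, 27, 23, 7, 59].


Initial: [91, 69, 27, 23, 7, 59]
Pass 1: [69, 27, 23, 7, 59, 91] (5 swaps)
Pass 2: [27, 23, 7, 59, 69, 91] (4 swaps)
Pass 3: [23, 7, 27, 59, 69, 91] (2 swaps)

After 3 passes: [23, 7, 27, 59, 69, 91]


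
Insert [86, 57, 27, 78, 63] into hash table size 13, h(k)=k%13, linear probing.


Insert 86: h=8 -> slot 8
Insert 57: h=5 -> slot 5
Insert 27: h=1 -> slot 1
Insert 78: h=0 -> slot 0
Insert 63: h=11 -> slot 11

Table: [78, 27, None, None, None, 57, None, None, 86, None, None, 63, None]


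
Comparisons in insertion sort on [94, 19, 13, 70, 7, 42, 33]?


Algorithm: insertion sort
Input: [94, 19, 13, 70, 7, 42, 33]
Sorted: [7, 13, 19, 33, 42, 70, 94]

16


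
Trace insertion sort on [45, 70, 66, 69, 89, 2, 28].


Initial: [45, 70, 66, 69, 89, 2, 28]
Insert 70: [45, 70, 66, 69, 89, 2, 28]
Insert 66: [45, 66, 70, 69, 89, 2, 28]
Insert 69: [45, 66, 69, 70, 89, 2, 28]
Insert 89: [45, 66, 69, 70, 89, 2, 28]
Insert 2: [2, 45, 66, 69, 70, 89, 28]
Insert 28: [2, 28, 45, 66, 69, 70, 89]

Sorted: [2, 28, 45, 66, 69, 70, 89]


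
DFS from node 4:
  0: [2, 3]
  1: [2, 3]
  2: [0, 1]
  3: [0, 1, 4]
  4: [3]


Visit 4, push [3]
Visit 3, push [1, 0]
Visit 0, push [2]
Visit 2, push [1]
Visit 1, push []

DFS order: [4, 3, 0, 2, 1]


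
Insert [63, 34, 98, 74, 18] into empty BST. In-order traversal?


Insert 63: root
Insert 34: L from 63
Insert 98: R from 63
Insert 74: R from 63 -> L from 98
Insert 18: L from 63 -> L from 34

In-order: [18, 34, 63, 74, 98]


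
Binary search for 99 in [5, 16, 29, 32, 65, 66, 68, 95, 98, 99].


Step 1: lo=0, hi=9, mid=4, val=65
Step 2: lo=5, hi=9, mid=7, val=95
Step 3: lo=8, hi=9, mid=8, val=98
Step 4: lo=9, hi=9, mid=9, val=99

Found at index 9


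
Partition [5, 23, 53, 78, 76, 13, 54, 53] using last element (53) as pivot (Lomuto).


Pivot: 53
  5 <= 53: advance i (no swap)
  23 <= 53: advance i (no swap)
  53 <= 53: advance i (no swap)
  13 <= 53: swap -> [5, 23, 53, 13, 76, 78, 54, 53]
Place pivot at 4: [5, 23, 53, 13, 53, 78, 54, 76]

Partitioned: [5, 23, 53, 13, 53, 78, 54, 76]


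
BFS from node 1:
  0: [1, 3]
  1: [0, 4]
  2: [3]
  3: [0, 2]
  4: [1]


Visit 1, enqueue [0, 4]
Visit 0, enqueue [3]
Visit 4, enqueue []
Visit 3, enqueue [2]
Visit 2, enqueue []

BFS order: [1, 0, 4, 3, 2]


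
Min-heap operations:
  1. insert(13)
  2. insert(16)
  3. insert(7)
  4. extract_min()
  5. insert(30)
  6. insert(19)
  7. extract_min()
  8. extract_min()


insert(13) -> [13]
insert(16) -> [13, 16]
insert(7) -> [7, 16, 13]
extract_min()->7, [13, 16]
insert(30) -> [13, 16, 30]
insert(19) -> [13, 16, 30, 19]
extract_min()->13, [16, 19, 30]
extract_min()->16, [19, 30]

Final heap: [19, 30]


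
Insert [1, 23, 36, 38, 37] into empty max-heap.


Insert 1: [1]
Insert 23: [23, 1]
Insert 36: [36, 1, 23]
Insert 38: [38, 36, 23, 1]
Insert 37: [38, 37, 23, 1, 36]

Final heap: [38, 37, 23, 1, 36]


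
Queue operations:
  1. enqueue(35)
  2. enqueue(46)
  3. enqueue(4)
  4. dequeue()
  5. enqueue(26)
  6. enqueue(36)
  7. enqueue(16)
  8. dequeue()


enqueue(35) -> [35]
enqueue(46) -> [35, 46]
enqueue(4) -> [35, 46, 4]
dequeue()->35, [46, 4]
enqueue(26) -> [46, 4, 26]
enqueue(36) -> [46, 4, 26, 36]
enqueue(16) -> [46, 4, 26, 36, 16]
dequeue()->46, [4, 26, 36, 16]

Final queue: [4, 26, 36, 16]


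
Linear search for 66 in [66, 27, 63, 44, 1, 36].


i=0: 66==66 found!

Found at 0, 1 comps


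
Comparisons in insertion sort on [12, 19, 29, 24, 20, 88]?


Algorithm: insertion sort
Input: [12, 19, 29, 24, 20, 88]
Sorted: [12, 19, 20, 24, 29, 88]

8


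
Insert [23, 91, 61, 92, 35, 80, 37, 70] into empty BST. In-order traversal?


Insert 23: root
Insert 91: R from 23
Insert 61: R from 23 -> L from 91
Insert 92: R from 23 -> R from 91
Insert 35: R from 23 -> L from 91 -> L from 61
Insert 80: R from 23 -> L from 91 -> R from 61
Insert 37: R from 23 -> L from 91 -> L from 61 -> R from 35
Insert 70: R from 23 -> L from 91 -> R from 61 -> L from 80

In-order: [23, 35, 37, 61, 70, 80, 91, 92]


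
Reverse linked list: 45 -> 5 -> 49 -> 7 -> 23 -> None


Step 1: curr=45, set curr.next=prev(None) | reversed so far: 45
Step 2: curr=5, set curr.next=prev(45) | reversed so far: 5 -> 45
Step 3: curr=49, set curr.next=prev(5) | reversed so far: 49 -> 5 -> 45
Step 4: curr=7, set curr.next=prev(49) | reversed so far: 7 -> 49 -> 5 -> 45
Step 5: curr=23, set curr.next=prev(7) | reversed so far: 23 -> 7 -> 49 -> 5 -> 45

23 -> 7 -> 49 -> 5 -> 45 -> None


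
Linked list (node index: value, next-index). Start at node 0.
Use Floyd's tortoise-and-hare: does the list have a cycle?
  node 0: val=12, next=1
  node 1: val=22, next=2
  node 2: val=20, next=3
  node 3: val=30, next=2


Floyd's tortoise (slow, +1) and hare (fast, +2):
  init: slow=0, fast=0
  step 1: slow=1, fast=2
  step 2: slow=2, fast=2
  slow == fast at node 2: cycle detected

Cycle: yes


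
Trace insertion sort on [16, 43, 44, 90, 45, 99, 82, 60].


Initial: [16, 43, 44, 90, 45, 99, 82, 60]
Insert 43: [16, 43, 44, 90, 45, 99, 82, 60]
Insert 44: [16, 43, 44, 90, 45, 99, 82, 60]
Insert 90: [16, 43, 44, 90, 45, 99, 82, 60]
Insert 45: [16, 43, 44, 45, 90, 99, 82, 60]
Insert 99: [16, 43, 44, 45, 90, 99, 82, 60]
Insert 82: [16, 43, 44, 45, 82, 90, 99, 60]
Insert 60: [16, 43, 44, 45, 60, 82, 90, 99]

Sorted: [16, 43, 44, 45, 60, 82, 90, 99]


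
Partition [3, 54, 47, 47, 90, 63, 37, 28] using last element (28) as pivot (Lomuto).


Pivot: 28
  3 <= 28: advance i (no swap)
Place pivot at 1: [3, 28, 47, 47, 90, 63, 37, 54]

Partitioned: [3, 28, 47, 47, 90, 63, 37, 54]


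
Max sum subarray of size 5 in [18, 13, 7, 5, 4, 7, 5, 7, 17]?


[0:5]: 47
[1:6]: 36
[2:7]: 28
[3:8]: 28
[4:9]: 40

Max: 47 at [0:5]


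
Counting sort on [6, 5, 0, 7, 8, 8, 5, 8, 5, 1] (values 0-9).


Input: [6, 5, 0, 7, 8, 8, 5, 8, 5, 1]
Counts: [1, 1, 0, 0, 0, 3, 1, 1, 3, 0]

Sorted: [0, 1, 5, 5, 5, 6, 7, 8, 8, 8]


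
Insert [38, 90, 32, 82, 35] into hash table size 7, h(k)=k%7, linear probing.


Insert 38: h=3 -> slot 3
Insert 90: h=6 -> slot 6
Insert 32: h=4 -> slot 4
Insert 82: h=5 -> slot 5
Insert 35: h=0 -> slot 0

Table: [35, None, None, 38, 32, 82, 90]


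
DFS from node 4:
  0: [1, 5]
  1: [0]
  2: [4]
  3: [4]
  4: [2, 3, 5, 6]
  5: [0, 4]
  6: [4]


Visit 4, push [6, 5, 3, 2]
Visit 2, push []
Visit 3, push []
Visit 5, push [0]
Visit 0, push [1]
Visit 1, push []
Visit 6, push []

DFS order: [4, 2, 3, 5, 0, 1, 6]


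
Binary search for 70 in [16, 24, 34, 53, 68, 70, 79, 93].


Step 1: lo=0, hi=7, mid=3, val=53
Step 2: lo=4, hi=7, mid=5, val=70

Found at index 5


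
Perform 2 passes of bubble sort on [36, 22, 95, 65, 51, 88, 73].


Initial: [36, 22, 95, 65, 51, 88, 73]
Pass 1: [22, 36, 65, 51, 88, 73, 95] (5 swaps)
Pass 2: [22, 36, 51, 65, 73, 88, 95] (2 swaps)

After 2 passes: [22, 36, 51, 65, 73, 88, 95]


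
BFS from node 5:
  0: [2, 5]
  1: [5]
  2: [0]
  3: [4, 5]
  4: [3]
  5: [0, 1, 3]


Visit 5, enqueue [0, 1, 3]
Visit 0, enqueue [2]
Visit 1, enqueue []
Visit 3, enqueue [4]
Visit 2, enqueue []
Visit 4, enqueue []

BFS order: [5, 0, 1, 3, 2, 4]


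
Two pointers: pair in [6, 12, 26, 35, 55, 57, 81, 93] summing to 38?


lo=0(6)+hi=7(93)=99
lo=0(6)+hi=6(81)=87
lo=0(6)+hi=5(57)=63
lo=0(6)+hi=4(55)=61
lo=0(6)+hi=3(35)=41
lo=0(6)+hi=2(26)=32
lo=1(12)+hi=2(26)=38

Yes: 12+26=38


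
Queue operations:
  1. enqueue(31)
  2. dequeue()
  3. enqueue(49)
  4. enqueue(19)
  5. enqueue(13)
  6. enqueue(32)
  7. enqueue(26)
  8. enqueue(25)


enqueue(31) -> [31]
dequeue()->31, []
enqueue(49) -> [49]
enqueue(19) -> [49, 19]
enqueue(13) -> [49, 19, 13]
enqueue(32) -> [49, 19, 13, 32]
enqueue(26) -> [49, 19, 13, 32, 26]
enqueue(25) -> [49, 19, 13, 32, 26, 25]

Final queue: [49, 19, 13, 32, 26, 25]


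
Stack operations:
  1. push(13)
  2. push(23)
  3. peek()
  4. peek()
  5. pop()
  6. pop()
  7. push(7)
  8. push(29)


push(13) -> [13]
push(23) -> [13, 23]
peek()->23
peek()->23
pop()->23, [13]
pop()->13, []
push(7) -> [7]
push(29) -> [7, 29]

Final stack: [7, 29]


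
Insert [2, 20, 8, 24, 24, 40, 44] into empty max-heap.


Insert 2: [2]
Insert 20: [20, 2]
Insert 8: [20, 2, 8]
Insert 24: [24, 20, 8, 2]
Insert 24: [24, 24, 8, 2, 20]
Insert 40: [40, 24, 24, 2, 20, 8]
Insert 44: [44, 24, 40, 2, 20, 8, 24]

Final heap: [44, 24, 40, 2, 20, 8, 24]


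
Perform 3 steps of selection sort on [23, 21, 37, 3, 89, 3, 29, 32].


Initial: [23, 21, 37, 3, 89, 3, 29, 32]
Step 1: min=3 at 3
  Swap: [3, 21, 37, 23, 89, 3, 29, 32]
Step 2: min=3 at 5
  Swap: [3, 3, 37, 23, 89, 21, 29, 32]
Step 3: min=21 at 5
  Swap: [3, 3, 21, 23, 89, 37, 29, 32]

After 3 steps: [3, 3, 21, 23, 89, 37, 29, 32]


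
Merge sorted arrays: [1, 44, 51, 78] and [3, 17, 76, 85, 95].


Take 1 from A
Take 3 from B
Take 17 from B
Take 44 from A
Take 51 from A
Take 76 from B
Take 78 from A

Merged: [1, 3, 17, 44, 51, 76, 78, 85, 95]


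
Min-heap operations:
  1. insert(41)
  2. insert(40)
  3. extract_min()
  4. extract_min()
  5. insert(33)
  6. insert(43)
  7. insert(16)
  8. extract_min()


insert(41) -> [41]
insert(40) -> [40, 41]
extract_min()->40, [41]
extract_min()->41, []
insert(33) -> [33]
insert(43) -> [33, 43]
insert(16) -> [16, 43, 33]
extract_min()->16, [33, 43]

Final heap: [33, 43]


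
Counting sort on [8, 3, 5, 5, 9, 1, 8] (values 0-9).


Input: [8, 3, 5, 5, 9, 1, 8]
Counts: [0, 1, 0, 1, 0, 2, 0, 0, 2, 1]

Sorted: [1, 3, 5, 5, 8, 8, 9]


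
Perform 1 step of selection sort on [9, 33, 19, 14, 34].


Initial: [9, 33, 19, 14, 34]
Step 1: min=9 at 0
  Swap: [9, 33, 19, 14, 34]

After 1 step: [9, 33, 19, 14, 34]


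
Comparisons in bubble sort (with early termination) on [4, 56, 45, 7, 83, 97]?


Algorithm: bubble sort (with early termination)
Input: [4, 56, 45, 7, 83, 97]
Sorted: [4, 7, 45, 56, 83, 97]

12


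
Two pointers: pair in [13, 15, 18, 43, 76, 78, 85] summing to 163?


lo=0(13)+hi=6(85)=98
lo=1(15)+hi=6(85)=100
lo=2(18)+hi=6(85)=103
lo=3(43)+hi=6(85)=128
lo=4(76)+hi=6(85)=161
lo=5(78)+hi=6(85)=163

Yes: 78+85=163


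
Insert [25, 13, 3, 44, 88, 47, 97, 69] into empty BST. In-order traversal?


Insert 25: root
Insert 13: L from 25
Insert 3: L from 25 -> L from 13
Insert 44: R from 25
Insert 88: R from 25 -> R from 44
Insert 47: R from 25 -> R from 44 -> L from 88
Insert 97: R from 25 -> R from 44 -> R from 88
Insert 69: R from 25 -> R from 44 -> L from 88 -> R from 47

In-order: [3, 13, 25, 44, 47, 69, 88, 97]


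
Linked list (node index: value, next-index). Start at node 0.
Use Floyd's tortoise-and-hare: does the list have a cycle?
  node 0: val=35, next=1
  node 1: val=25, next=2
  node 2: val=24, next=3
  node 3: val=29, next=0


Floyd's tortoise (slow, +1) and hare (fast, +2):
  init: slow=0, fast=0
  step 1: slow=1, fast=2
  step 2: slow=2, fast=0
  step 3: slow=3, fast=2
  step 4: slow=0, fast=0
  slow == fast at node 0: cycle detected

Cycle: yes


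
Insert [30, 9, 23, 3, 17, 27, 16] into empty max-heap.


Insert 30: [30]
Insert 9: [30, 9]
Insert 23: [30, 9, 23]
Insert 3: [30, 9, 23, 3]
Insert 17: [30, 17, 23, 3, 9]
Insert 27: [30, 17, 27, 3, 9, 23]
Insert 16: [30, 17, 27, 3, 9, 23, 16]

Final heap: [30, 17, 27, 3, 9, 23, 16]


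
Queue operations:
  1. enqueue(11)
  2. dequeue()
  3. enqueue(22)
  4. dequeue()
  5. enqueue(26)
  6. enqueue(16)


enqueue(11) -> [11]
dequeue()->11, []
enqueue(22) -> [22]
dequeue()->22, []
enqueue(26) -> [26]
enqueue(16) -> [26, 16]

Final queue: [26, 16]


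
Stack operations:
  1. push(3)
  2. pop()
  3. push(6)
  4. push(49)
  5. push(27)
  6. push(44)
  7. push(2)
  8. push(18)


push(3) -> [3]
pop()->3, []
push(6) -> [6]
push(49) -> [6, 49]
push(27) -> [6, 49, 27]
push(44) -> [6, 49, 27, 44]
push(2) -> [6, 49, 27, 44, 2]
push(18) -> [6, 49, 27, 44, 2, 18]

Final stack: [6, 49, 27, 44, 2, 18]


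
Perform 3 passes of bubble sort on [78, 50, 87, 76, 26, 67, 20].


Initial: [78, 50, 87, 76, 26, 67, 20]
Pass 1: [50, 78, 76, 26, 67, 20, 87] (5 swaps)
Pass 2: [50, 76, 26, 67, 20, 78, 87] (4 swaps)
Pass 3: [50, 26, 67, 20, 76, 78, 87] (3 swaps)

After 3 passes: [50, 26, 67, 20, 76, 78, 87]


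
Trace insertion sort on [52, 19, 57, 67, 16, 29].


Initial: [52, 19, 57, 67, 16, 29]
Insert 19: [19, 52, 57, 67, 16, 29]
Insert 57: [19, 52, 57, 67, 16, 29]
Insert 67: [19, 52, 57, 67, 16, 29]
Insert 16: [16, 19, 52, 57, 67, 29]
Insert 29: [16, 19, 29, 52, 57, 67]

Sorted: [16, 19, 29, 52, 57, 67]


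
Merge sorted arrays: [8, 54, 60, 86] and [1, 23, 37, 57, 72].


Take 1 from B
Take 8 from A
Take 23 from B
Take 37 from B
Take 54 from A
Take 57 from B
Take 60 from A
Take 72 from B

Merged: [1, 8, 23, 37, 54, 57, 60, 72, 86]


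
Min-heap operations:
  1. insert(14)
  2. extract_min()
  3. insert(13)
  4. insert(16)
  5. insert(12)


insert(14) -> [14]
extract_min()->14, []
insert(13) -> [13]
insert(16) -> [13, 16]
insert(12) -> [12, 16, 13]

Final heap: [12, 16, 13]


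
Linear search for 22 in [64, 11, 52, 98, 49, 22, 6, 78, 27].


i=0: 64!=22
i=1: 11!=22
i=2: 52!=22
i=3: 98!=22
i=4: 49!=22
i=5: 22==22 found!

Found at 5, 6 comps


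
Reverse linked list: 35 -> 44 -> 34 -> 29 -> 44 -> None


Step 1: curr=35, set curr.next=prev(None) | reversed so far: 35
Step 2: curr=44, set curr.next=prev(35) | reversed so far: 44 -> 35
Step 3: curr=34, set curr.next=prev(44) | reversed so far: 34 -> 44 -> 35
Step 4: curr=29, set curr.next=prev(34) | reversed so far: 29 -> 34 -> 44 -> 35
Step 5: curr=44, set curr.next=prev(29) | reversed so far: 44 -> 29 -> 34 -> 44 -> 35

44 -> 29 -> 34 -> 44 -> 35 -> None


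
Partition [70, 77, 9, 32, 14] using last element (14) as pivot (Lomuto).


Pivot: 14
  9 <= 14: swap -> [9, 77, 70, 32, 14]
Place pivot at 1: [9, 14, 70, 32, 77]

Partitioned: [9, 14, 70, 32, 77]


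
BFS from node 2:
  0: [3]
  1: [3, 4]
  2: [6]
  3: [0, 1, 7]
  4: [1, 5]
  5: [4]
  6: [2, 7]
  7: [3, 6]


Visit 2, enqueue [6]
Visit 6, enqueue [7]
Visit 7, enqueue [3]
Visit 3, enqueue [0, 1]
Visit 0, enqueue []
Visit 1, enqueue [4]
Visit 4, enqueue [5]
Visit 5, enqueue []

BFS order: [2, 6, 7, 3, 0, 1, 4, 5]


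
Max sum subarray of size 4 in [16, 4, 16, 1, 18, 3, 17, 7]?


[0:4]: 37
[1:5]: 39
[2:6]: 38
[3:7]: 39
[4:8]: 45

Max: 45 at [4:8]


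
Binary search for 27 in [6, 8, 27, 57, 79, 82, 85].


Step 1: lo=0, hi=6, mid=3, val=57
Step 2: lo=0, hi=2, mid=1, val=8
Step 3: lo=2, hi=2, mid=2, val=27

Found at index 2


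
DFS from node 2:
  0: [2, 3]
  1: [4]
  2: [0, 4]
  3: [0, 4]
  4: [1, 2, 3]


Visit 2, push [4, 0]
Visit 0, push [3]
Visit 3, push [4]
Visit 4, push [1]
Visit 1, push []

DFS order: [2, 0, 3, 4, 1]


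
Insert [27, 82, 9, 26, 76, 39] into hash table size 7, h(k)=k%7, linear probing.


Insert 27: h=6 -> slot 6
Insert 82: h=5 -> slot 5
Insert 9: h=2 -> slot 2
Insert 26: h=5, 2 probes -> slot 0
Insert 76: h=6, 2 probes -> slot 1
Insert 39: h=4 -> slot 4

Table: [26, 76, 9, None, 39, 82, 27]


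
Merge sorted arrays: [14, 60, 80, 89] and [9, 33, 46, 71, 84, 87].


Take 9 from B
Take 14 from A
Take 33 from B
Take 46 from B
Take 60 from A
Take 71 from B
Take 80 from A
Take 84 from B
Take 87 from B

Merged: [9, 14, 33, 46, 60, 71, 80, 84, 87, 89]


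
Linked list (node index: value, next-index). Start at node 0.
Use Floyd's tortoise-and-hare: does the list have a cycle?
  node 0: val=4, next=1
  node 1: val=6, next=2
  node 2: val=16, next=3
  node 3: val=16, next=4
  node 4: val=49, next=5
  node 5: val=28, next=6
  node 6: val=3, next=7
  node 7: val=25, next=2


Floyd's tortoise (slow, +1) and hare (fast, +2):
  init: slow=0, fast=0
  step 1: slow=1, fast=2
  step 2: slow=2, fast=4
  step 3: slow=3, fast=6
  step 4: slow=4, fast=2
  step 5: slow=5, fast=4
  step 6: slow=6, fast=6
  slow == fast at node 6: cycle detected

Cycle: yes


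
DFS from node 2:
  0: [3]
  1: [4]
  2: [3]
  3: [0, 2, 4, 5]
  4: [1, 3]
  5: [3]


Visit 2, push [3]
Visit 3, push [5, 4, 0]
Visit 0, push []
Visit 4, push [1]
Visit 1, push []
Visit 5, push []

DFS order: [2, 3, 0, 4, 1, 5]


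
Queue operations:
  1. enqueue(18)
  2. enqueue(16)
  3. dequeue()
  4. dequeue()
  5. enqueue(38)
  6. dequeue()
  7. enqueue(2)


enqueue(18) -> [18]
enqueue(16) -> [18, 16]
dequeue()->18, [16]
dequeue()->16, []
enqueue(38) -> [38]
dequeue()->38, []
enqueue(2) -> [2]

Final queue: [2]


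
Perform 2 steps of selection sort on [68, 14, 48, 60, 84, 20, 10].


Initial: [68, 14, 48, 60, 84, 20, 10]
Step 1: min=10 at 6
  Swap: [10, 14, 48, 60, 84, 20, 68]
Step 2: min=14 at 1
  Swap: [10, 14, 48, 60, 84, 20, 68]

After 2 steps: [10, 14, 48, 60, 84, 20, 68]


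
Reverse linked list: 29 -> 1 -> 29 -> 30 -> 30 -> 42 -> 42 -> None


Step 1: curr=29, set curr.next=prev(None) | reversed so far: 29
Step 2: curr=1, set curr.next=prev(29) | reversed so far: 1 -> 29
Step 3: curr=29, set curr.next=prev(1) | reversed so far: 29 -> 1 -> 29
Step 4: curr=30, set curr.next=prev(29) | reversed so far: 30 -> 29 -> 1 -> 29
Step 5: curr=30, set curr.next=prev(30) | reversed so far: 30 -> 30 -> 29 -> 1 -> 29
Step 6: curr=42, set curr.next=prev(30) | reversed so far: 42 -> 30 -> 30 -> 29 -> 1 -> 29
Step 7: curr=42, set curr.next=prev(42) | reversed so far: 42 -> 42 -> 30 -> 30 -> 29 -> 1 -> 29

42 -> 42 -> 30 -> 30 -> 29 -> 1 -> 29 -> None


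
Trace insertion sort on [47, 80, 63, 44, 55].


Initial: [47, 80, 63, 44, 55]
Insert 80: [47, 80, 63, 44, 55]
Insert 63: [47, 63, 80, 44, 55]
Insert 44: [44, 47, 63, 80, 55]
Insert 55: [44, 47, 55, 63, 80]

Sorted: [44, 47, 55, 63, 80]


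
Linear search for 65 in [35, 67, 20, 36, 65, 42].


i=0: 35!=65
i=1: 67!=65
i=2: 20!=65
i=3: 36!=65
i=4: 65==65 found!

Found at 4, 5 comps


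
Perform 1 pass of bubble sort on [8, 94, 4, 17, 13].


Initial: [8, 94, 4, 17, 13]
Pass 1: [8, 4, 17, 13, 94] (3 swaps)

After 1 pass: [8, 4, 17, 13, 94]


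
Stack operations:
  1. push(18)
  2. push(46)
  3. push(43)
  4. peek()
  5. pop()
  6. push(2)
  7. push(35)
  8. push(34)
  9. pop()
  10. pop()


push(18) -> [18]
push(46) -> [18, 46]
push(43) -> [18, 46, 43]
peek()->43
pop()->43, [18, 46]
push(2) -> [18, 46, 2]
push(35) -> [18, 46, 2, 35]
push(34) -> [18, 46, 2, 35, 34]
pop()->34, [18, 46, 2, 35]
pop()->35, [18, 46, 2]

Final stack: [18, 46, 2]


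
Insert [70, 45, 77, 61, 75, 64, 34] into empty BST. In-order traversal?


Insert 70: root
Insert 45: L from 70
Insert 77: R from 70
Insert 61: L from 70 -> R from 45
Insert 75: R from 70 -> L from 77
Insert 64: L from 70 -> R from 45 -> R from 61
Insert 34: L from 70 -> L from 45

In-order: [34, 45, 61, 64, 70, 75, 77]


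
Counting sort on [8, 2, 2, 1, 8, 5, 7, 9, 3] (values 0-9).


Input: [8, 2, 2, 1, 8, 5, 7, 9, 3]
Counts: [0, 1, 2, 1, 0, 1, 0, 1, 2, 1]

Sorted: [1, 2, 2, 3, 5, 7, 8, 8, 9]


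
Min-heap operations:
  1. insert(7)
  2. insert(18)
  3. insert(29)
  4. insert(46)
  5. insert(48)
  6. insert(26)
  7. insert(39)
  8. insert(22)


insert(7) -> [7]
insert(18) -> [7, 18]
insert(29) -> [7, 18, 29]
insert(46) -> [7, 18, 29, 46]
insert(48) -> [7, 18, 29, 46, 48]
insert(26) -> [7, 18, 26, 46, 48, 29]
insert(39) -> [7, 18, 26, 46, 48, 29, 39]
insert(22) -> [7, 18, 26, 22, 48, 29, 39, 46]

Final heap: [7, 18, 26, 22, 48, 29, 39, 46]


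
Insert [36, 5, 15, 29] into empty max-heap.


Insert 36: [36]
Insert 5: [36, 5]
Insert 15: [36, 5, 15]
Insert 29: [36, 29, 15, 5]

Final heap: [36, 29, 15, 5]


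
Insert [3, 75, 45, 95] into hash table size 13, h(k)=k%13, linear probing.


Insert 3: h=3 -> slot 3
Insert 75: h=10 -> slot 10
Insert 45: h=6 -> slot 6
Insert 95: h=4 -> slot 4

Table: [None, None, None, 3, 95, None, 45, None, None, None, 75, None, None]


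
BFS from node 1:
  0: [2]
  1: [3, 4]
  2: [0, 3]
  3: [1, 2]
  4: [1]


Visit 1, enqueue [3, 4]
Visit 3, enqueue [2]
Visit 4, enqueue []
Visit 2, enqueue [0]
Visit 0, enqueue []

BFS order: [1, 3, 4, 2, 0]


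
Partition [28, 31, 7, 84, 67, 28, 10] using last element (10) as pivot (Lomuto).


Pivot: 10
  7 <= 10: swap -> [7, 31, 28, 84, 67, 28, 10]
Place pivot at 1: [7, 10, 28, 84, 67, 28, 31]

Partitioned: [7, 10, 28, 84, 67, 28, 31]


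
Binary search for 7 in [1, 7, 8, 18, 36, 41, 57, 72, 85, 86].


Step 1: lo=0, hi=9, mid=4, val=36
Step 2: lo=0, hi=3, mid=1, val=7

Found at index 1


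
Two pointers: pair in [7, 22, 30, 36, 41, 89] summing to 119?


lo=0(7)+hi=5(89)=96
lo=1(22)+hi=5(89)=111
lo=2(30)+hi=5(89)=119

Yes: 30+89=119


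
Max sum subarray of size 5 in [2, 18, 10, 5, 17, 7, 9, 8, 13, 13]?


[0:5]: 52
[1:6]: 57
[2:7]: 48
[3:8]: 46
[4:9]: 54
[5:10]: 50

Max: 57 at [1:6]


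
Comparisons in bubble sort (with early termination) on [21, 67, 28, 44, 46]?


Algorithm: bubble sort (with early termination)
Input: [21, 67, 28, 44, 46]
Sorted: [21, 28, 44, 46, 67]

7


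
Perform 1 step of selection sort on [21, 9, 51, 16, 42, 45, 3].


Initial: [21, 9, 51, 16, 42, 45, 3]
Step 1: min=3 at 6
  Swap: [3, 9, 51, 16, 42, 45, 21]

After 1 step: [3, 9, 51, 16, 42, 45, 21]


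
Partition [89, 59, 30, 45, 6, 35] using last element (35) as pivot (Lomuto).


Pivot: 35
  30 <= 35: swap -> [30, 59, 89, 45, 6, 35]
  6 <= 35: swap -> [30, 6, 89, 45, 59, 35]
Place pivot at 2: [30, 6, 35, 45, 59, 89]

Partitioned: [30, 6, 35, 45, 59, 89]


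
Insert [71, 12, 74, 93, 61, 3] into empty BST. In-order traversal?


Insert 71: root
Insert 12: L from 71
Insert 74: R from 71
Insert 93: R from 71 -> R from 74
Insert 61: L from 71 -> R from 12
Insert 3: L from 71 -> L from 12

In-order: [3, 12, 61, 71, 74, 93]


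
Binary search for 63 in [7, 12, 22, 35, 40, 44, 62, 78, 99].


Step 1: lo=0, hi=8, mid=4, val=40
Step 2: lo=5, hi=8, mid=6, val=62
Step 3: lo=7, hi=8, mid=7, val=78

Not found


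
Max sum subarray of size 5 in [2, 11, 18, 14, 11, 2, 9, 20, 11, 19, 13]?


[0:5]: 56
[1:6]: 56
[2:7]: 54
[3:8]: 56
[4:9]: 53
[5:10]: 61
[6:11]: 72

Max: 72 at [6:11]


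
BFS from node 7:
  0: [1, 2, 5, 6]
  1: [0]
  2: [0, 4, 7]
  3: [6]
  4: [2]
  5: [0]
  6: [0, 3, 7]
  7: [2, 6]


Visit 7, enqueue [2, 6]
Visit 2, enqueue [0, 4]
Visit 6, enqueue [3]
Visit 0, enqueue [1, 5]
Visit 4, enqueue []
Visit 3, enqueue []
Visit 1, enqueue []
Visit 5, enqueue []

BFS order: [7, 2, 6, 0, 4, 3, 1, 5]


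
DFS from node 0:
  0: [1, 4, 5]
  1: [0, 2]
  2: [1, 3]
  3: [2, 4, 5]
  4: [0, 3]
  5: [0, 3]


Visit 0, push [5, 4, 1]
Visit 1, push [2]
Visit 2, push [3]
Visit 3, push [5, 4]
Visit 4, push []
Visit 5, push []

DFS order: [0, 1, 2, 3, 4, 5]


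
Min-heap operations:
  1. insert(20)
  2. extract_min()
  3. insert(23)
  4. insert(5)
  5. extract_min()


insert(20) -> [20]
extract_min()->20, []
insert(23) -> [23]
insert(5) -> [5, 23]
extract_min()->5, [23]

Final heap: [23]


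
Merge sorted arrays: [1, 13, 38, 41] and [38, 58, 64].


Take 1 from A
Take 13 from A
Take 38 from A
Take 38 from B
Take 41 from A

Merged: [1, 13, 38, 38, 41, 58, 64]


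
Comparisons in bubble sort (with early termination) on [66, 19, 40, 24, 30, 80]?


Algorithm: bubble sort (with early termination)
Input: [66, 19, 40, 24, 30, 80]
Sorted: [19, 24, 30, 40, 66, 80]

12


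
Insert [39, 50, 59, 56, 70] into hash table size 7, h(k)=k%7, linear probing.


Insert 39: h=4 -> slot 4
Insert 50: h=1 -> slot 1
Insert 59: h=3 -> slot 3
Insert 56: h=0 -> slot 0
Insert 70: h=0, 2 probes -> slot 2

Table: [56, 50, 70, 59, 39, None, None]


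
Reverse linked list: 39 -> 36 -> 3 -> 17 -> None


Step 1: curr=39, set curr.next=prev(None) | reversed so far: 39
Step 2: curr=36, set curr.next=prev(39) | reversed so far: 36 -> 39
Step 3: curr=3, set curr.next=prev(36) | reversed so far: 3 -> 36 -> 39
Step 4: curr=17, set curr.next=prev(3) | reversed so far: 17 -> 3 -> 36 -> 39

17 -> 3 -> 36 -> 39 -> None


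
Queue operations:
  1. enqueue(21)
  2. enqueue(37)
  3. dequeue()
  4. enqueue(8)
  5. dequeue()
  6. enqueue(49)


enqueue(21) -> [21]
enqueue(37) -> [21, 37]
dequeue()->21, [37]
enqueue(8) -> [37, 8]
dequeue()->37, [8]
enqueue(49) -> [8, 49]

Final queue: [8, 49]
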